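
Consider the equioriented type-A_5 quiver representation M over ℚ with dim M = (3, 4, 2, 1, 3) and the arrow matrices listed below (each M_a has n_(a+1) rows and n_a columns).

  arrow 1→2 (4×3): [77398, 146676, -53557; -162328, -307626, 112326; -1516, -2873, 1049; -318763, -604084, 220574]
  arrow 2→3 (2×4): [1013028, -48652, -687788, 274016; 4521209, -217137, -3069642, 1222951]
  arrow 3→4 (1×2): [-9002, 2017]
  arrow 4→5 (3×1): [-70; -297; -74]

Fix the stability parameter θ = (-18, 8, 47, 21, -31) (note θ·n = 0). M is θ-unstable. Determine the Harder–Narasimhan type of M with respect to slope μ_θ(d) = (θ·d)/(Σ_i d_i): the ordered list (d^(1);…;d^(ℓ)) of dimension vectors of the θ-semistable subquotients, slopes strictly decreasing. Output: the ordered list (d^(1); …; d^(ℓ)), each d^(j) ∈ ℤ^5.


Barcode: M ≅ I[1,2], I[1,3], I[1,5], I[2,2], I[5,5]^2. HN layers by μ_θ (5 steps, strictly decreasing):
  μ^(1)=47; μ^(2)=37/3; μ^(3)=8; μ^(4)=-18; μ^(5)=-31

((0, 0, 1, 0, 0); (0, 0, 1, 1, 1); (0, 4, 0, 0, 0); (3, 0, 0, 0, 0); (0, 0, 0, 0, 2))


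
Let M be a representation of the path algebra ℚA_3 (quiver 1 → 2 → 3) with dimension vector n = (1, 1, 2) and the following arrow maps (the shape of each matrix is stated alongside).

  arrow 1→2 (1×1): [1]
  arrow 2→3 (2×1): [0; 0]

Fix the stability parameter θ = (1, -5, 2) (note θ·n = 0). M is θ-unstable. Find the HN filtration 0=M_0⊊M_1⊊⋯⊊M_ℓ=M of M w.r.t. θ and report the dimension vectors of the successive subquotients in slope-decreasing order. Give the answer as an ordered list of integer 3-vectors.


Via rank(M_{q-1}∘⋯∘M_p): M ≅ I[1,2], I[3,3]^2.
μ_θ-semistable layers: μ^(1)=2; μ^(2)=-2

((0, 0, 2); (1, 1, 0))


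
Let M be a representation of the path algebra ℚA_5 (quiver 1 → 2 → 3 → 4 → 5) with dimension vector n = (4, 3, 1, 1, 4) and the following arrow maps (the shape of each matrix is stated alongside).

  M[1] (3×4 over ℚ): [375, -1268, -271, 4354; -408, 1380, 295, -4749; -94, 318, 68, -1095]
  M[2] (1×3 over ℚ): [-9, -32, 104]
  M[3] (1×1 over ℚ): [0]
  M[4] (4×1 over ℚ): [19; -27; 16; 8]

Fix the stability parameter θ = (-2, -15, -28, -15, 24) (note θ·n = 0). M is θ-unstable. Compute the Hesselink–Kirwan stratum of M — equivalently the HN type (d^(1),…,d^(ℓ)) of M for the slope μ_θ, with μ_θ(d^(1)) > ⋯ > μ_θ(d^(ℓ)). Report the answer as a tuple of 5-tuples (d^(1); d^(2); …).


Barcode: M ≅ I[1,1], I[1,2]^2, I[1,3], I[4,5], I[5,5]^3. HN layers by μ_θ (4 steps, strictly decreasing):
  μ^(1)=24; μ^(2)=-2; μ^(3)=-17/2; μ^(4)=-15

((0, 0, 0, 0, 4); (1, 0, 0, 0, 0); (2, 2, 0, 0, 0); (1, 1, 1, 1, 0))


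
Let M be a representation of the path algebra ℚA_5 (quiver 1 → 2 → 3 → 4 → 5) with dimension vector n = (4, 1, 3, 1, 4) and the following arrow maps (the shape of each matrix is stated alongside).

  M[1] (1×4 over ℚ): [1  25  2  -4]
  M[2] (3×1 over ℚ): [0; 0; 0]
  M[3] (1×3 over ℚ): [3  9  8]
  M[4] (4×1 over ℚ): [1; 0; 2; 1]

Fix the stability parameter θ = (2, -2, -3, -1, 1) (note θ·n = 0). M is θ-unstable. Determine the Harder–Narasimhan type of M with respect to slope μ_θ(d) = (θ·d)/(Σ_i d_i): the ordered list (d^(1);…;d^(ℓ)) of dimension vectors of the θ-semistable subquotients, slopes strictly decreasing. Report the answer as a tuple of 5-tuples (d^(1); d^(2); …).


Via rank(M_{q-1}∘⋯∘M_p): M ≅ I[1,1]^3, I[1,2], I[3,3]^2, I[3,5], I[5,5]^3.
μ_θ-semistable layers: μ^(1)=2; μ^(2)=1; μ^(3)=0; μ^(4)=-1; μ^(5)=-3

((3, 0, 0, 0, 0); (0, 0, 0, 0, 4); (1, 1, 0, 0, 0); (0, 0, 0, 1, 0); (0, 0, 3, 0, 0))


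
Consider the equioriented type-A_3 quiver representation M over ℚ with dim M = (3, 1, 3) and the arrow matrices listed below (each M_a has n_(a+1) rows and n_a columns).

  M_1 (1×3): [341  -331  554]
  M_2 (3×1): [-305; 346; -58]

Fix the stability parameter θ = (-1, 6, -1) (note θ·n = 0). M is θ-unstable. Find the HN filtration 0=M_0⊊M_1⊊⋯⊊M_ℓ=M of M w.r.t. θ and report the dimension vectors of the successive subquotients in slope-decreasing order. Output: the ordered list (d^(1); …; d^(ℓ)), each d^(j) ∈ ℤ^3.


Interval decomposition of M: I[1,1]^2, I[1,3], I[3,3]^2.
HN type (ℓ=2): μ^(1)=5/2; μ^(2)=-1

((0, 1, 1); (3, 0, 2))


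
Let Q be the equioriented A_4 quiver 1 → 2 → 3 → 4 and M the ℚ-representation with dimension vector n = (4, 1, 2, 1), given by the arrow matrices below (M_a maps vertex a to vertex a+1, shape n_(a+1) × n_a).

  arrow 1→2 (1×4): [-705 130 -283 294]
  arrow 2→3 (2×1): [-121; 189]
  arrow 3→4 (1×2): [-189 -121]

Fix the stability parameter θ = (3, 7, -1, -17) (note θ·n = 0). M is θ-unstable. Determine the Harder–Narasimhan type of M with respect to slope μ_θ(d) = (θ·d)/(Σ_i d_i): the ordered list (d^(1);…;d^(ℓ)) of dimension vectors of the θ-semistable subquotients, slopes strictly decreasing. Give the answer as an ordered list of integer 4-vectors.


Barcode: M ≅ I[1,1]^3, I[1,3], I[3,4]. HN layers by μ_θ (2 steps, strictly decreasing):
  μ^(1)=3; μ^(2)=-9

((4, 1, 1, 0); (0, 0, 1, 1))


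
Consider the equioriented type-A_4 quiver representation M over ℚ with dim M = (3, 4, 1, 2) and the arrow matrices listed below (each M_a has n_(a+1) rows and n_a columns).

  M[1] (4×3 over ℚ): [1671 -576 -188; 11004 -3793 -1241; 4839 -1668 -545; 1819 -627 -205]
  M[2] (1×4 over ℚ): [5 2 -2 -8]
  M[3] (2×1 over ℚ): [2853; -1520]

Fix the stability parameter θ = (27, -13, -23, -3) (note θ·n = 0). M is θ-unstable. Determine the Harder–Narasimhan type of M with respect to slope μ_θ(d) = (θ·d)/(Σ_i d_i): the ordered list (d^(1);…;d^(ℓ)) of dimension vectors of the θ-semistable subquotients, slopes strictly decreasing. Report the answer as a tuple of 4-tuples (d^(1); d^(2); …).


Via rank(M_{q-1}∘⋯∘M_p): M ≅ I[1,2]^2, I[1,4], I[2,2], I[4,4].
μ_θ-semistable layers: μ^(1)=7; μ^(2)=-3; μ^(3)=-13

((2, 2, 0, 0); (1, 1, 1, 2); (0, 1, 0, 0))


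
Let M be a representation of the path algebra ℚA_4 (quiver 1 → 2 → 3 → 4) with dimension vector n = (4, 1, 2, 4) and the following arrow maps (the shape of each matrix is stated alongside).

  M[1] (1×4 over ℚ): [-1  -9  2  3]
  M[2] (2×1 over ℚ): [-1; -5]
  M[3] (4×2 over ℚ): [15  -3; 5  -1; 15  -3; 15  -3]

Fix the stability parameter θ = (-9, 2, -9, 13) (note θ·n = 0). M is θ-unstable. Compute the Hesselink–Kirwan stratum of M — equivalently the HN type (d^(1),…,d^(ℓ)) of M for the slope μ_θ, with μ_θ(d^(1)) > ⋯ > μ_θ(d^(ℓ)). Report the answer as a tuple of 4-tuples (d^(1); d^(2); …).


Via rank(M_{q-1}∘⋯∘M_p): M ≅ I[1,1]^3, I[1,3], I[3,4], I[4,4]^3.
μ_θ-semistable layers: μ^(1)=13; μ^(2)=-7/2; μ^(3)=-9

((0, 0, 0, 4); (0, 1, 1, 0); (4, 0, 1, 0))


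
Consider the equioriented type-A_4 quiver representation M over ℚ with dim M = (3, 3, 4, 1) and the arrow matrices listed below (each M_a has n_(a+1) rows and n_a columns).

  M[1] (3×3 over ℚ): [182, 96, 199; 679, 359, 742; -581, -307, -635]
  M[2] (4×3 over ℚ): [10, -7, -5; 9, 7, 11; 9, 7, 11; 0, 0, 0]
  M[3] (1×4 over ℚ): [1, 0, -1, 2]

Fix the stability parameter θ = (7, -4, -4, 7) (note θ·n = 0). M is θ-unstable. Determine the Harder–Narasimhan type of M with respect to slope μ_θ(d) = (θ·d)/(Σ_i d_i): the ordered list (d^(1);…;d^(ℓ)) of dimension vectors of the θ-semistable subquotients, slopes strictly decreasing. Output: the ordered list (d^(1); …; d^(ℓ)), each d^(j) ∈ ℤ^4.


Via rank(M_{q-1}∘⋯∘M_p): M ≅ I[1,1], I[1,2], I[1,4], I[2,3], I[3,3]^2.
μ_θ-semistable layers: μ^(1)=7; μ^(2)=3/2; μ^(3)=-1/3; μ^(4)=-4

((1, 0, 0, 1); (1, 1, 0, 0); (1, 1, 1, 0); (0, 1, 3, 0))


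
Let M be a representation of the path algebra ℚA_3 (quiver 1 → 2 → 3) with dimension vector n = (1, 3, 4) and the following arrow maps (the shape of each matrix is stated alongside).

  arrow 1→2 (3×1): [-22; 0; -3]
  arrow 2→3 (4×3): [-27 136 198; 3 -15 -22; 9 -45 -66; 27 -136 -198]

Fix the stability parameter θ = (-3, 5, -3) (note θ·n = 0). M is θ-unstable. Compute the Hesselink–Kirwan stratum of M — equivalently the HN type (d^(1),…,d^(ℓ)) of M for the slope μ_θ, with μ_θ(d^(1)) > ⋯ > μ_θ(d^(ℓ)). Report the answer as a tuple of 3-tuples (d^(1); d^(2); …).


Barcode: M ≅ I[1,2], I[2,3]^2, I[3,3]^2. HN layers by μ_θ (3 steps, strictly decreasing):
  μ^(1)=5; μ^(2)=1; μ^(3)=-3

((0, 1, 0); (0, 2, 2); (1, 0, 2))


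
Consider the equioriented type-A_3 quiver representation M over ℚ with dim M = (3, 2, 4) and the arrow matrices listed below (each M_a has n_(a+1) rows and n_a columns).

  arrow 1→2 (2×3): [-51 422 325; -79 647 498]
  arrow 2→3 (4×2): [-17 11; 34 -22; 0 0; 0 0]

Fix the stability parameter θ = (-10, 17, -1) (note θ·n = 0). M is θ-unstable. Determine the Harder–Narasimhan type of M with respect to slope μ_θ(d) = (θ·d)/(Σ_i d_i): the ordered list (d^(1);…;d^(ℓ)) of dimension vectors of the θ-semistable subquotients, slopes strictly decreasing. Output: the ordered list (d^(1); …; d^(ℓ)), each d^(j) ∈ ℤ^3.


Interval decomposition of M: I[1,1], I[1,2], I[1,3], I[3,3]^3.
HN type (ℓ=4): μ^(1)=17; μ^(2)=8; μ^(3)=-1; μ^(4)=-10

((0, 1, 0); (0, 1, 1); (0, 0, 3); (3, 0, 0))


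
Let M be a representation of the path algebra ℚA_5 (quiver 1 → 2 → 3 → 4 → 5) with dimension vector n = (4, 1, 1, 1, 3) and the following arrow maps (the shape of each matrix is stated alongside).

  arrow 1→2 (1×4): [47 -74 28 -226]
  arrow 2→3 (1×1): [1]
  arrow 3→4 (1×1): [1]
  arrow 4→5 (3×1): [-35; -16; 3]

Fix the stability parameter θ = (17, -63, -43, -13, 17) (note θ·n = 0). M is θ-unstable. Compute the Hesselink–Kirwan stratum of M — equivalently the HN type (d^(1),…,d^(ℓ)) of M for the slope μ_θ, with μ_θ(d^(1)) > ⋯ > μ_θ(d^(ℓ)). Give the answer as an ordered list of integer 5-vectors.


Barcode: M ≅ I[1,1]^3, I[1,5], I[5,5]^2. HN layers by μ_θ (3 steps, strictly decreasing):
  μ^(1)=17; μ^(2)=-13; μ^(3)=-89/3

((3, 0, 0, 0, 3); (0, 0, 0, 1, 0); (1, 1, 1, 0, 0))


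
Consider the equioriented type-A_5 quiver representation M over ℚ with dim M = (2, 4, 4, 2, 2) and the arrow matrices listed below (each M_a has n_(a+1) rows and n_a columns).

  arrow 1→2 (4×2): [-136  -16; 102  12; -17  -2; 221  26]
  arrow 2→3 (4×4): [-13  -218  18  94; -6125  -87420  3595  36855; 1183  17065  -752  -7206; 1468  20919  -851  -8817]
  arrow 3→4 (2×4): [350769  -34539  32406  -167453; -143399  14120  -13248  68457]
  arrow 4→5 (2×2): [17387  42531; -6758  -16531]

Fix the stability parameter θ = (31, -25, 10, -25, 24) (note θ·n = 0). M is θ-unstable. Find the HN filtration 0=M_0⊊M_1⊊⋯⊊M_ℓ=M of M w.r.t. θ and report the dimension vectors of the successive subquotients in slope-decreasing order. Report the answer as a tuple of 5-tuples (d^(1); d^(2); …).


Via rank(M_{q-1}∘⋯∘M_p): M ≅ I[1,1], I[1,2], I[2,3], I[2,5]^2, I[3,3].
μ_θ-semistable layers: μ^(1)=31; μ^(2)=24; μ^(3)=10; μ^(4)=3; μ^(5)=-15/2; μ^(6)=-25

((1, 0, 0, 0, 0); (0, 0, 0, 0, 2); (0, 0, 2, 0, 0); (1, 1, 0, 0, 0); (0, 0, 2, 2, 0); (0, 3, 0, 0, 0))


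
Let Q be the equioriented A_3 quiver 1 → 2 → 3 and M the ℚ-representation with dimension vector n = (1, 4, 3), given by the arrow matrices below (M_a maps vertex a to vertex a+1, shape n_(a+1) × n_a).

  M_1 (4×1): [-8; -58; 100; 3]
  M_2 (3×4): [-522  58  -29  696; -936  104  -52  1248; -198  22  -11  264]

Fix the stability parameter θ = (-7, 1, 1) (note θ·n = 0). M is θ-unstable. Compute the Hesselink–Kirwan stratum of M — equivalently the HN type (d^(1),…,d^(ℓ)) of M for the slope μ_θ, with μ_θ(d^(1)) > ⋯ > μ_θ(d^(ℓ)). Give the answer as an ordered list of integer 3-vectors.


Interval decomposition of M: I[1,2], I[2,2]^2, I[2,3], I[3,3]^2.
HN type (ℓ=2): μ^(1)=1; μ^(2)=-7

((0, 4, 3); (1, 0, 0))


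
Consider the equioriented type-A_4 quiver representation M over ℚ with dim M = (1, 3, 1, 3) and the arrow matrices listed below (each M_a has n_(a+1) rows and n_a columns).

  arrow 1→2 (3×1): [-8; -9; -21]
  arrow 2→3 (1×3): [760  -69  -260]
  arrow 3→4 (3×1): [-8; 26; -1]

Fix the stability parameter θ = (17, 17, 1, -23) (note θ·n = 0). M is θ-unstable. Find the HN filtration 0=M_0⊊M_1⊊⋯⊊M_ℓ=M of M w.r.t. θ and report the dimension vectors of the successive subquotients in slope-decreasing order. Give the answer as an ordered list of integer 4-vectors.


Interval decomposition of M: I[1,4], I[2,2]^2, I[4,4]^2.
HN type (ℓ=3): μ^(1)=17; μ^(2)=3; μ^(3)=-23

((0, 2, 0, 0); (1, 1, 1, 1); (0, 0, 0, 2))


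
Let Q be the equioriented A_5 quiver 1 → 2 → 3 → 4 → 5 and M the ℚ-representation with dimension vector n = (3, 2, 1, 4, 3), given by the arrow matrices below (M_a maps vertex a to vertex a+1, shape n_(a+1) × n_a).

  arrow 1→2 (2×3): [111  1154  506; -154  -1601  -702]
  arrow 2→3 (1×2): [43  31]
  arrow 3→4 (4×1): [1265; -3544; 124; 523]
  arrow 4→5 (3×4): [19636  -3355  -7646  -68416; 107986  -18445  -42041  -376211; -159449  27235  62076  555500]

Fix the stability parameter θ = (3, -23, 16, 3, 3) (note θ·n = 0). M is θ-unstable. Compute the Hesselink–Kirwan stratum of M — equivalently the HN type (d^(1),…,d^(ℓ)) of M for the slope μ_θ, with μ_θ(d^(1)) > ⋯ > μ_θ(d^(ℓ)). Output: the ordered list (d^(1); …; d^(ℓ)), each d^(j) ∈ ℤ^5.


Interval decomposition of M: I[1,1], I[1,2], I[1,5], I[4,4], I[4,5]^2.
HN type (ℓ=3): μ^(1)=22/3; μ^(2)=3; μ^(3)=-10

((0, 0, 1, 1, 1); (1, 0, 0, 3, 2); (2, 2, 0, 0, 0))


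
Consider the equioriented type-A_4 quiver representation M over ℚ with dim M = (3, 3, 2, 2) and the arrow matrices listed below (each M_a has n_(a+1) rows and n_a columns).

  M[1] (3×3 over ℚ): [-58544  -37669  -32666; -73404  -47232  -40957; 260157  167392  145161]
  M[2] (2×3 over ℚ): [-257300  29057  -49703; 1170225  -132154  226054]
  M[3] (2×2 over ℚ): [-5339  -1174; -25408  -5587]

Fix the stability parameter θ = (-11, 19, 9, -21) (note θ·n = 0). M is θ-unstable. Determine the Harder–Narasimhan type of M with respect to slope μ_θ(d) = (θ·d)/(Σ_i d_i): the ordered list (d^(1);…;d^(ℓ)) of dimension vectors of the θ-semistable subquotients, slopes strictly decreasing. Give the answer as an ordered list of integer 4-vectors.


Barcode: M ≅ I[1,2], I[1,4]^2. HN layers by μ_θ (3 steps, strictly decreasing):
  μ^(1)=19; μ^(2)=7/3; μ^(3)=-11

((0, 1, 0, 0); (0, 2, 2, 2); (3, 0, 0, 0))


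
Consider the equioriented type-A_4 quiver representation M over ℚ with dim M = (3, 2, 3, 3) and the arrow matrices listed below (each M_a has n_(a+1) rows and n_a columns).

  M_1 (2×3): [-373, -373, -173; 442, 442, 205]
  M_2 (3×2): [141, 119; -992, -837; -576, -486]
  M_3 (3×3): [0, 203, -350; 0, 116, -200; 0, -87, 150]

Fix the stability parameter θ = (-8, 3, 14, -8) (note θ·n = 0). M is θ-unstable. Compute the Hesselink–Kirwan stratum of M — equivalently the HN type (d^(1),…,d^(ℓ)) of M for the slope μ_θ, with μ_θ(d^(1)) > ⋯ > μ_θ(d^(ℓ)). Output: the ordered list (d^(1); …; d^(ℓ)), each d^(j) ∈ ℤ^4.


Barcode: M ≅ I[1,1], I[1,3], I[1,4], I[3,3], I[4,4]^2. HN layers by μ_θ (3 steps, strictly decreasing):
  μ^(1)=14; μ^(2)=3; μ^(3)=-8

((0, 0, 2, 0); (0, 2, 1, 1); (3, 0, 0, 2))


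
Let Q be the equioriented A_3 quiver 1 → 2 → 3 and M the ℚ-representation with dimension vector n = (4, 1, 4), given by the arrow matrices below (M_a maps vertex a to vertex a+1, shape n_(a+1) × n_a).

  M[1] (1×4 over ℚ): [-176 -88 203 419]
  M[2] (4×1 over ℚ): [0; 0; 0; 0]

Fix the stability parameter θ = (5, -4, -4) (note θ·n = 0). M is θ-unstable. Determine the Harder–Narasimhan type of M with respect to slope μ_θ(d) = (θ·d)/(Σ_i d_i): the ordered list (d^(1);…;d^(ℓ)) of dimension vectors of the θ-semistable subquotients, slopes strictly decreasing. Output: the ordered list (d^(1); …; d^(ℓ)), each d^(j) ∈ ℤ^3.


Via rank(M_{q-1}∘⋯∘M_p): M ≅ I[1,1]^3, I[1,2], I[3,3]^4.
μ_θ-semistable layers: μ^(1)=5; μ^(2)=1/2; μ^(3)=-4

((3, 0, 0); (1, 1, 0); (0, 0, 4))


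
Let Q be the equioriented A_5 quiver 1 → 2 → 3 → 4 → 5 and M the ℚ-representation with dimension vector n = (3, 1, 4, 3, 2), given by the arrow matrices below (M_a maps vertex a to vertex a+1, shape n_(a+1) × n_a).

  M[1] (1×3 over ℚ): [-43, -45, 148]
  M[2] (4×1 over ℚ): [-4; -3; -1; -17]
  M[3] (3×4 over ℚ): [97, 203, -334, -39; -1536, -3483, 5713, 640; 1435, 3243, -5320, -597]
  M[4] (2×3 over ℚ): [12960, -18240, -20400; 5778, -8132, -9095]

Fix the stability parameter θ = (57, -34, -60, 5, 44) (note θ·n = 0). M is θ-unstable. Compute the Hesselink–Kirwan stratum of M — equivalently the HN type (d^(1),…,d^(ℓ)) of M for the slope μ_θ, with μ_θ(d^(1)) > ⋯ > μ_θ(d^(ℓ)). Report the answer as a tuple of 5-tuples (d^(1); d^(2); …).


Via rank(M_{q-1}∘⋯∘M_p): M ≅ I[1,1]^2, I[1,3], I[3,4]^2, I[3,5], I[5,5].
μ_θ-semistable layers: μ^(1)=57; μ^(2)=44; μ^(3)=5; μ^(4)=-37/3; μ^(5)=-60

((2, 0, 0, 0, 0); (0, 0, 0, 0, 2); (0, 0, 0, 3, 0); (1, 1, 1, 0, 0); (0, 0, 3, 0, 0))


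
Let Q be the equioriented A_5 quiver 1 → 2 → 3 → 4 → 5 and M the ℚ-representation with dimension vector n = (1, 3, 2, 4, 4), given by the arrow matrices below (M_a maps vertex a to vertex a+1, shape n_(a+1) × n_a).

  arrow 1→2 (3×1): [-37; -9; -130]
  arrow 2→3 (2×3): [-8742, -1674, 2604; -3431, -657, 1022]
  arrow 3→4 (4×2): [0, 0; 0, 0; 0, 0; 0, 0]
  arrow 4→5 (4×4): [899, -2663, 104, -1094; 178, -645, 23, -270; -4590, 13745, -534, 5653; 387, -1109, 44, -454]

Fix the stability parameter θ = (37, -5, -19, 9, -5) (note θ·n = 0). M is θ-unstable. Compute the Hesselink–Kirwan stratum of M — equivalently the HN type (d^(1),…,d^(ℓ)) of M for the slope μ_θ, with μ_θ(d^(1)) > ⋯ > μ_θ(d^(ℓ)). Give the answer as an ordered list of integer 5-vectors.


Via rank(M_{q-1}∘⋯∘M_p): M ≅ I[1,2], I[2,2], I[2,3], I[3,3], I[4,5]^4.
μ_θ-semistable layers: μ^(1)=16; μ^(2)=2; μ^(3)=-5; μ^(4)=-12; μ^(5)=-19

((1, 1, 0, 0, 0); (0, 0, 0, 4, 4); (0, 1, 0, 0, 0); (0, 1, 1, 0, 0); (0, 0, 1, 0, 0))


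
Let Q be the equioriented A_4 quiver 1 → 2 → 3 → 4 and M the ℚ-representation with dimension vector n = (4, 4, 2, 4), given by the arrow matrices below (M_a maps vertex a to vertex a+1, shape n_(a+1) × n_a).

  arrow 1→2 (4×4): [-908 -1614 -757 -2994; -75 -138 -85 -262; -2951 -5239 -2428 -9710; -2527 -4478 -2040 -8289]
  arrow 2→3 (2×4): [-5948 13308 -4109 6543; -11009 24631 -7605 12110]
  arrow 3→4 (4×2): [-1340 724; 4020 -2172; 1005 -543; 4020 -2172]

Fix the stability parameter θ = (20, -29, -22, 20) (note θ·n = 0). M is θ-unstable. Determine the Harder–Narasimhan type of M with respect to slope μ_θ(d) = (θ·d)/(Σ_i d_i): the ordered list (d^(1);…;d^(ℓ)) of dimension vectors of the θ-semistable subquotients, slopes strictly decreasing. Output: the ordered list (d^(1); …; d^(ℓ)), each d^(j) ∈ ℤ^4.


Interval decomposition of M: I[1,2]^2, I[1,3], I[1,4], I[4,4]^3.
HN type (ℓ=3): μ^(1)=20; μ^(2)=-9/2; μ^(3)=-31/3

((0, 0, 0, 4); (2, 2, 0, 0); (2, 2, 2, 0))


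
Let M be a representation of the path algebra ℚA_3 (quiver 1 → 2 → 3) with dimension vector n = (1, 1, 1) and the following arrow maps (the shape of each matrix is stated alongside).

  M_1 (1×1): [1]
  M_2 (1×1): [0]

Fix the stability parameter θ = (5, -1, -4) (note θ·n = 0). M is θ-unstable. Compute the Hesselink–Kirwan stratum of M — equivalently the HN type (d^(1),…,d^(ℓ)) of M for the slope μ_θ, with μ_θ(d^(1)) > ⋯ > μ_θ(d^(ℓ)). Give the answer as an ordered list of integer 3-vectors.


Barcode: M ≅ I[1,2], I[3,3]. HN layers by μ_θ (2 steps, strictly decreasing):
  μ^(1)=2; μ^(2)=-4

((1, 1, 0); (0, 0, 1))


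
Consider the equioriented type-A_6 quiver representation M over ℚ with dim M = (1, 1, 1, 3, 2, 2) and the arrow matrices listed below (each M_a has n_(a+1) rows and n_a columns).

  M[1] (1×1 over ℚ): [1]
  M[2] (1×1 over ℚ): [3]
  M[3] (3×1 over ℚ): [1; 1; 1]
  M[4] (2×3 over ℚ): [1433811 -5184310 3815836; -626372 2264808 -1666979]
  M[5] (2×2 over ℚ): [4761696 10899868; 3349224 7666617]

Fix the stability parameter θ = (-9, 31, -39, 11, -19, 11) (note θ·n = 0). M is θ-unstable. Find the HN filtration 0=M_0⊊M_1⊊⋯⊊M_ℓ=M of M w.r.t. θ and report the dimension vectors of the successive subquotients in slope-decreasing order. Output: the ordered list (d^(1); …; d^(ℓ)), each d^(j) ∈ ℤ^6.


Barcode: M ≅ I[1,6], I[4,4], I[4,5], I[6,6]. HN layers by μ_θ (3 steps, strictly decreasing):
  μ^(1)=11; μ^(2)=-4; μ^(3)=-9

((0, 0, 0, 1, 0, 2); (0, 1, 1, 2, 2, 0); (1, 0, 0, 0, 0, 0))


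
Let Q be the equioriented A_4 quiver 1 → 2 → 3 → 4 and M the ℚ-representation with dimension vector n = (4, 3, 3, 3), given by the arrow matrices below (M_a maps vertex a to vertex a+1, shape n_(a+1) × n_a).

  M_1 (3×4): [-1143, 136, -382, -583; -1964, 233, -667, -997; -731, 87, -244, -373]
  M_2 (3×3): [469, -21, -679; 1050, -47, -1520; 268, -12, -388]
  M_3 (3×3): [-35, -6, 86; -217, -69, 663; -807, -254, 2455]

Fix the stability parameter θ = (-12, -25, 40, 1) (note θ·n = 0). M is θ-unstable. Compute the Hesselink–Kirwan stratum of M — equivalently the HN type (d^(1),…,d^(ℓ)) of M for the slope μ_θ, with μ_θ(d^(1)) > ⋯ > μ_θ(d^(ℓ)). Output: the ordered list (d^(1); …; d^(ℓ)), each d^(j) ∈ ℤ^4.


Via rank(M_{q-1}∘⋯∘M_p): M ≅ I[1,1], I[1,2], I[1,4]^2, I[3,4].
μ_θ-semistable layers: μ^(1)=41/2; μ^(2)=-12; μ^(3)=-37/2

((0, 0, 3, 3); (1, 0, 0, 0); (3, 3, 0, 0))


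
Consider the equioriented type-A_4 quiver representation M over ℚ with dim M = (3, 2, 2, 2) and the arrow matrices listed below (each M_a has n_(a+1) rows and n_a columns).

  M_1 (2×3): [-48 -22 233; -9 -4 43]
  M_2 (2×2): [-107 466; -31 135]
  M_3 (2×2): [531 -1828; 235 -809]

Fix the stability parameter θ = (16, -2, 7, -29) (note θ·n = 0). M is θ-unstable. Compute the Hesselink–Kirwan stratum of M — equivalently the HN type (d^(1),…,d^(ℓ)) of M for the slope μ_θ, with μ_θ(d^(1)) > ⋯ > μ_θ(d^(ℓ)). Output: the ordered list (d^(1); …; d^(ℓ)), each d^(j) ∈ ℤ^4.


Barcode: M ≅ I[1,1], I[1,4]^2. HN layers by μ_θ (2 steps, strictly decreasing):
  μ^(1)=16; μ^(2)=-2

((1, 0, 0, 0); (2, 2, 2, 2))


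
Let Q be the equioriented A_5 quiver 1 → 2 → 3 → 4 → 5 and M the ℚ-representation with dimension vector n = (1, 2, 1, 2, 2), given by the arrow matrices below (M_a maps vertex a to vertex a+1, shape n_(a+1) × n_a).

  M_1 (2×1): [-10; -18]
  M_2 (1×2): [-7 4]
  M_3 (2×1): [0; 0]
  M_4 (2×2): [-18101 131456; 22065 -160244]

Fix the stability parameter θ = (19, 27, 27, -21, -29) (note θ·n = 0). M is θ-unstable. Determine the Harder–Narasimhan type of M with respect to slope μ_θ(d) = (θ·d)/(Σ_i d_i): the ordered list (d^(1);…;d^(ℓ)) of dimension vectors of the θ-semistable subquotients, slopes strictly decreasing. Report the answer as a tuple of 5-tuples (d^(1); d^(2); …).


Via rank(M_{q-1}∘⋯∘M_p): M ≅ I[1,3], I[2,2], I[4,5]^2.
μ_θ-semistable layers: μ^(1)=27; μ^(2)=19; μ^(3)=-25

((0, 2, 1, 0, 0); (1, 0, 0, 0, 0); (0, 0, 0, 2, 2))


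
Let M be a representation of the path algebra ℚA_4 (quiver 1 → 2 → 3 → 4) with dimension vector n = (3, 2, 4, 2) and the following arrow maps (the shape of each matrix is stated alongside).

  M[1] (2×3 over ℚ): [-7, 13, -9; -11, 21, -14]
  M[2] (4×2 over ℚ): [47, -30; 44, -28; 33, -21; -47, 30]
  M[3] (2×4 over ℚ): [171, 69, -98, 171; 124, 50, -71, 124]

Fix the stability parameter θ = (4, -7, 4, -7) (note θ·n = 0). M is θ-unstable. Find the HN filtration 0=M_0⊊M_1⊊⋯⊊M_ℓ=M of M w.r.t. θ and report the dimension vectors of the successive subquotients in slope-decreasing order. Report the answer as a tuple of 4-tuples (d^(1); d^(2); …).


Interval decomposition of M: I[1,1], I[1,3], I[1,4], I[3,3], I[3,4].
HN type (ℓ=2): μ^(1)=4; μ^(2)=-3/2

((1, 0, 2, 0); (2, 2, 2, 2))


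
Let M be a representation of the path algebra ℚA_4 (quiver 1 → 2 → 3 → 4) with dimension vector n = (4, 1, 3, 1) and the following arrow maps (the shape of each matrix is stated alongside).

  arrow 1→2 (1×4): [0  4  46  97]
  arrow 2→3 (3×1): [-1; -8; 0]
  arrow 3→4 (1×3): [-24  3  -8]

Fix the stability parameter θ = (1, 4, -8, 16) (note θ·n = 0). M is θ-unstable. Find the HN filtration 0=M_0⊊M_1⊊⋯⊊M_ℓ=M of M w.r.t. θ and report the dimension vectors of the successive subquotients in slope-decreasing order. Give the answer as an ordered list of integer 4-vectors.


Interval decomposition of M: I[1,1]^3, I[1,3], I[3,3], I[3,4].
HN type (ℓ=4): μ^(1)=16; μ^(2)=1; μ^(3)=-1; μ^(4)=-8

((0, 0, 0, 1); (3, 0, 0, 0); (1, 1, 1, 0); (0, 0, 2, 0))


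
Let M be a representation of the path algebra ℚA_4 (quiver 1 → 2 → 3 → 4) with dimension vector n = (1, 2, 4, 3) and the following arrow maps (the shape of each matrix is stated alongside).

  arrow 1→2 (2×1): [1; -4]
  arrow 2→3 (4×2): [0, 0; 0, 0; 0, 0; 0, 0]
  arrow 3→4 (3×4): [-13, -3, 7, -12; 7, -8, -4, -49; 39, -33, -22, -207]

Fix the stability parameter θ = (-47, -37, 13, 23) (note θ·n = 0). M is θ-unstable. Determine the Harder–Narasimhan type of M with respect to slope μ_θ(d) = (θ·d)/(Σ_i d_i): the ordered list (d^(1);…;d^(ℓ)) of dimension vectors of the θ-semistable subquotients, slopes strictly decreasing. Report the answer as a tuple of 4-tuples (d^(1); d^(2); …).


Barcode: M ≅ I[1,2], I[2,2], I[3,3], I[3,4]^3. HN layers by μ_θ (4 steps, strictly decreasing):
  μ^(1)=23; μ^(2)=13; μ^(3)=-37; μ^(4)=-47

((0, 0, 0, 3); (0, 0, 4, 0); (0, 2, 0, 0); (1, 0, 0, 0))


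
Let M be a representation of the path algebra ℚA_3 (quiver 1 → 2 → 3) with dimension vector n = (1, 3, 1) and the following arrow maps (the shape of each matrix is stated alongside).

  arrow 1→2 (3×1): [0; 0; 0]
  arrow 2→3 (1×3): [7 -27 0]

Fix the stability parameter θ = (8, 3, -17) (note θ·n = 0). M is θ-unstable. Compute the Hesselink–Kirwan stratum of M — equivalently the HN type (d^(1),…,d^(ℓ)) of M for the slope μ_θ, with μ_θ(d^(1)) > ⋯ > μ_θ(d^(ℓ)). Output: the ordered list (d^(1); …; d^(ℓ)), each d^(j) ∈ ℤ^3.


Via rank(M_{q-1}∘⋯∘M_p): M ≅ I[1,1], I[2,2]^2, I[2,3].
μ_θ-semistable layers: μ^(1)=8; μ^(2)=3; μ^(3)=-7

((1, 0, 0); (0, 2, 0); (0, 1, 1))


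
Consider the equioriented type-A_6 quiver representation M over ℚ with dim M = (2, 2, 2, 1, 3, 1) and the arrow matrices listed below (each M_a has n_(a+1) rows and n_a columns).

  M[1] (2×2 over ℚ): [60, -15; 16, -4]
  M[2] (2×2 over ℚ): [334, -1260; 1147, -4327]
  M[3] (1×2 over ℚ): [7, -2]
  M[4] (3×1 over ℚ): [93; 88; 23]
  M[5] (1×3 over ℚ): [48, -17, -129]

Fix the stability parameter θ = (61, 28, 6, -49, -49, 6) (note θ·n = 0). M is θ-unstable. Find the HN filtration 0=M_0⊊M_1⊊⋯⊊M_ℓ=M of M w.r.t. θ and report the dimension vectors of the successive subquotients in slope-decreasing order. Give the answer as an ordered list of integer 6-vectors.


Barcode: M ≅ I[1,1], I[1,6], I[2,3], I[5,5]^2. HN layers by μ_θ (5 steps, strictly decreasing):
  μ^(1)=61; μ^(2)=17; μ^(3)=6; μ^(4)=-3/5; μ^(5)=-49

((1, 0, 0, 0, 0, 0); (0, 1, 1, 0, 0, 0); (0, 0, 0, 0, 0, 1); (1, 1, 1, 1, 1, 0); (0, 0, 0, 0, 2, 0))


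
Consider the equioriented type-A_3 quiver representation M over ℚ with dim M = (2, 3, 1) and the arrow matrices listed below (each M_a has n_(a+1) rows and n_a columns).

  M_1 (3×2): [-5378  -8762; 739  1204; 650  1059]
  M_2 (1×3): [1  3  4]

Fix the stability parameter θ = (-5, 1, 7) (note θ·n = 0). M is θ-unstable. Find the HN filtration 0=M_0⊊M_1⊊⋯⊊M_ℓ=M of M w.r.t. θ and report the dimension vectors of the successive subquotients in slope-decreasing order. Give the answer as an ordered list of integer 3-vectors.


Interval decomposition of M: I[1,2], I[1,3], I[2,2].
HN type (ℓ=3): μ^(1)=7; μ^(2)=1; μ^(3)=-5

((0, 0, 1); (0, 3, 0); (2, 0, 0))


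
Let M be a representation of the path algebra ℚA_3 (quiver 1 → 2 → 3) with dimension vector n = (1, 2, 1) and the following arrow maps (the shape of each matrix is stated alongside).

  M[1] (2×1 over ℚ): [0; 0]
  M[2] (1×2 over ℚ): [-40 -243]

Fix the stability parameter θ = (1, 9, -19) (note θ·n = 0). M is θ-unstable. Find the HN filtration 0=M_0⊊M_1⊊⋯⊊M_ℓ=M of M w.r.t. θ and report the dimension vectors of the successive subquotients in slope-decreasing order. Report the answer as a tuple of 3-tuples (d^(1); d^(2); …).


Interval decomposition of M: I[1,1], I[2,2], I[2,3].
HN type (ℓ=3): μ^(1)=9; μ^(2)=1; μ^(3)=-5

((0, 1, 0); (1, 0, 0); (0, 1, 1))


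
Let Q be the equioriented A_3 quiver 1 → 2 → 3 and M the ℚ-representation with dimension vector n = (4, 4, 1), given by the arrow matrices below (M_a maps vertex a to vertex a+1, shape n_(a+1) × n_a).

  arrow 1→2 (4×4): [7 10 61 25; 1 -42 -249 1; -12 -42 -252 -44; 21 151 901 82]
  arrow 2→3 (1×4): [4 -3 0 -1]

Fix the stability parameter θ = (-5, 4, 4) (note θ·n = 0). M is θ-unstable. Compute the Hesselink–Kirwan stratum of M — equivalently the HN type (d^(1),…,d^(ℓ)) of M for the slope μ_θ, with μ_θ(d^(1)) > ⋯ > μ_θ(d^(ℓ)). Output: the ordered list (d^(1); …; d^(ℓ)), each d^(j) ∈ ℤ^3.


Interval decomposition of M: I[1,1], I[1,2]^2, I[1,3], I[2,2].
HN type (ℓ=2): μ^(1)=4; μ^(2)=-5

((0, 4, 1); (4, 0, 0))


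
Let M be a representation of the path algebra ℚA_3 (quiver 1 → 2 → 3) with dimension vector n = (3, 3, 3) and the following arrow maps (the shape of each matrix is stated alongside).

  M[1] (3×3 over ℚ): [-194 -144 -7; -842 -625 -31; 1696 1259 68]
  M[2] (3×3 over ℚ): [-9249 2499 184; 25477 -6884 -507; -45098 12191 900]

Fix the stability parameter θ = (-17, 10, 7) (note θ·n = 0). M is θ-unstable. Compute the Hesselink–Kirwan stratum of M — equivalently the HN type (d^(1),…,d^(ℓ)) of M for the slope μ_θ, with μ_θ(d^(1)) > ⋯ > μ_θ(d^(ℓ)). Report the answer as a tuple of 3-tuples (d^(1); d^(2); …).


Interval decomposition of M: I[1,1], I[1,3]^2, I[2,3].
HN type (ℓ=2): μ^(1)=17/2; μ^(2)=-17

((0, 3, 3); (3, 0, 0))


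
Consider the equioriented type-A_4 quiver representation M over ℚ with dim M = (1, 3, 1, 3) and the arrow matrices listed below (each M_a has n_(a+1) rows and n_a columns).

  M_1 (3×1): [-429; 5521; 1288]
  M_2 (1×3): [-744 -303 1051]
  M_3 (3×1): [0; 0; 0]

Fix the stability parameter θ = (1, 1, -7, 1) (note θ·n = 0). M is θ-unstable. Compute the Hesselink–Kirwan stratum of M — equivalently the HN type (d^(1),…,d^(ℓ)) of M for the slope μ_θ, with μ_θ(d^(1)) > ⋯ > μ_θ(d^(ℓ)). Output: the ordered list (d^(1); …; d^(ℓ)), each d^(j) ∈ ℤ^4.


Barcode: M ≅ I[1,3], I[2,2]^2, I[4,4]^3. HN layers by μ_θ (2 steps, strictly decreasing):
  μ^(1)=1; μ^(2)=-5/3

((0, 2, 0, 3); (1, 1, 1, 0))


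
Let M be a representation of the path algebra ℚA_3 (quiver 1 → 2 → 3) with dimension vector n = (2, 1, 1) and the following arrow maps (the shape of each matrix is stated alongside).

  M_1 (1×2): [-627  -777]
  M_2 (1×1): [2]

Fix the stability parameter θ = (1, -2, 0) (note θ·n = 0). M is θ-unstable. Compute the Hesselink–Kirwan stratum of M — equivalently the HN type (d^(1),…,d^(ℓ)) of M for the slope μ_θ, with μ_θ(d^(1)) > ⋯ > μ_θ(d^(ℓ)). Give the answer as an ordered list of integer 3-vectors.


Barcode: M ≅ I[1,1], I[1,3]. HN layers by μ_θ (3 steps, strictly decreasing):
  μ^(1)=1; μ^(2)=0; μ^(3)=-1/2

((1, 0, 0); (0, 0, 1); (1, 1, 0))


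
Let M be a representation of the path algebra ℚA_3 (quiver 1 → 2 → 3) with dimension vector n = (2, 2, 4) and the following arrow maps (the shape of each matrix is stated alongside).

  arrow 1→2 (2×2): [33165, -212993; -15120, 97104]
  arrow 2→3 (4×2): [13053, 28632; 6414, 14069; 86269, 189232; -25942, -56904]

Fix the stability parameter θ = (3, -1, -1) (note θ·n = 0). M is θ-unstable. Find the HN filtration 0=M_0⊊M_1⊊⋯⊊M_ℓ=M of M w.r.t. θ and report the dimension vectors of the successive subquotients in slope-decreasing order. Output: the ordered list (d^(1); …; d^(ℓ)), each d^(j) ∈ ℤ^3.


Barcode: M ≅ I[1,1], I[1,3], I[2,3], I[3,3]^2. HN layers by μ_θ (3 steps, strictly decreasing):
  μ^(1)=3; μ^(2)=1/3; μ^(3)=-1

((1, 0, 0); (1, 1, 1); (0, 1, 3))


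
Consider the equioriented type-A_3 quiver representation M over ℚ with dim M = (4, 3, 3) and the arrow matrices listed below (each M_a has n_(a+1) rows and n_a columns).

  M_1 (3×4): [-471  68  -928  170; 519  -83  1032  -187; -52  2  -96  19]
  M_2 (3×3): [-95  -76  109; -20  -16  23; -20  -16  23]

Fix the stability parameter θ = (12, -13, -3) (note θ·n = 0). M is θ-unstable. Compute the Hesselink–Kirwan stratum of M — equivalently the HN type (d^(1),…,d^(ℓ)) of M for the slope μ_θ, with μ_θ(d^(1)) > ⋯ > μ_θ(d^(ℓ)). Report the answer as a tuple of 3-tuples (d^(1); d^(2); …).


Barcode: M ≅ I[1,1], I[1,2], I[1,3]^2, I[3,3]. HN layers by μ_θ (4 steps, strictly decreasing):
  μ^(1)=12; μ^(2)=-1/2; μ^(3)=-4/3; μ^(4)=-3

((1, 0, 0); (1, 1, 0); (2, 2, 2); (0, 0, 1))


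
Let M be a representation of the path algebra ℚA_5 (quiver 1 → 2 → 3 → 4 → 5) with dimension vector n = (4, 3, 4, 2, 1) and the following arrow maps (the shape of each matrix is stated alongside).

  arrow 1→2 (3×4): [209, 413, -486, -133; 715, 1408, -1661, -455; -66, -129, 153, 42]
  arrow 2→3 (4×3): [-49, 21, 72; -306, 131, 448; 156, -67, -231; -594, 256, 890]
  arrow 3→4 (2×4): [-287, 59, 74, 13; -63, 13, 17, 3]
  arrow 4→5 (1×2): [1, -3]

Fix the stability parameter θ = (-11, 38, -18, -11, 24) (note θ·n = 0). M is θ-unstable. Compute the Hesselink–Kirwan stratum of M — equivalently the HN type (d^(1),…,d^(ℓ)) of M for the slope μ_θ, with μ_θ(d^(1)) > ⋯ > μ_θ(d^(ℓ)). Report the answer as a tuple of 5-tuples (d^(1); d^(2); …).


Barcode: M ≅ I[1,1]^2, I[1,3], I[1,5], I[2,4], I[3,3]. HN layers by μ_θ (5 steps, strictly decreasing):
  μ^(1)=24; μ^(2)=10; μ^(3)=3; μ^(4)=-11; μ^(5)=-18

((0, 0, 0, 0, 1); (0, 1, 1, 0, 0); (0, 2, 2, 2, 0); (4, 0, 0, 0, 0); (0, 0, 1, 0, 0))


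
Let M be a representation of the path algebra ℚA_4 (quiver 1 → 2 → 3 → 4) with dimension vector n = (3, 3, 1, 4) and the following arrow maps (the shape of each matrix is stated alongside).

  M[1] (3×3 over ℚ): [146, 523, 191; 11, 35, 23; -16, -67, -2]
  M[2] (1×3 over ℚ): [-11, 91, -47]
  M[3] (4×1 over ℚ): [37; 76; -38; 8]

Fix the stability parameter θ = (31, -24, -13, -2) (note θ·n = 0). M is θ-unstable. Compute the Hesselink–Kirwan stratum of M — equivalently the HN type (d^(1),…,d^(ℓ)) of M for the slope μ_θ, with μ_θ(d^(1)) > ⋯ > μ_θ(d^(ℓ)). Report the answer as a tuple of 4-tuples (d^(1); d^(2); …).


Via rank(M_{q-1}∘⋯∘M_p): M ≅ I[1,2]^2, I[1,4], I[4,4]^3.
μ_θ-semistable layers: μ^(1)=7/2; μ^(2)=-2

((2, 2, 0, 0); (1, 1, 1, 4))


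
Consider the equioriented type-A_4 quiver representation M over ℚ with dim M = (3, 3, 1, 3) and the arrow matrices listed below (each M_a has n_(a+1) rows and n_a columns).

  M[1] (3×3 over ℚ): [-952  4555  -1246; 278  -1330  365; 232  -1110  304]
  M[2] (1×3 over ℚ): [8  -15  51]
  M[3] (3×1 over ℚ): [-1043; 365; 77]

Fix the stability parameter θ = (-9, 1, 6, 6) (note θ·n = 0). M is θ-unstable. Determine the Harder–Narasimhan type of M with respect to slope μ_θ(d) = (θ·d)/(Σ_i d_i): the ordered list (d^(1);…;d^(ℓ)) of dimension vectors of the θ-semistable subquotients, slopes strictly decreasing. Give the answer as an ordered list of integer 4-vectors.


Via rank(M_{q-1}∘⋯∘M_p): M ≅ I[1,1], I[1,2], I[1,4], I[2,2], I[4,4]^2.
μ_θ-semistable layers: μ^(1)=6; μ^(2)=1; μ^(3)=-9

((0, 0, 1, 3); (0, 3, 0, 0); (3, 0, 0, 0))


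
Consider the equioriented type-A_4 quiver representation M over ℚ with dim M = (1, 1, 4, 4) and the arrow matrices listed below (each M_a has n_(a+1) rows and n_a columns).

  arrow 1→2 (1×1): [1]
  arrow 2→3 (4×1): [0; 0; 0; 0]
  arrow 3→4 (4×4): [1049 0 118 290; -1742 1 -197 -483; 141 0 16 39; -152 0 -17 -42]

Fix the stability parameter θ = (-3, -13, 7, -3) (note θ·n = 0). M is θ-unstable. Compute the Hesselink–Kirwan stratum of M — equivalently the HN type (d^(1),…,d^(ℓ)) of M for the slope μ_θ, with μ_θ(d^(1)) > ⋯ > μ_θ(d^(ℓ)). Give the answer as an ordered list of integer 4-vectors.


Via rank(M_{q-1}∘⋯∘M_p): M ≅ I[1,2], I[3,4]^4.
μ_θ-semistable layers: μ^(1)=2; μ^(2)=-8

((0, 0, 4, 4); (1, 1, 0, 0))


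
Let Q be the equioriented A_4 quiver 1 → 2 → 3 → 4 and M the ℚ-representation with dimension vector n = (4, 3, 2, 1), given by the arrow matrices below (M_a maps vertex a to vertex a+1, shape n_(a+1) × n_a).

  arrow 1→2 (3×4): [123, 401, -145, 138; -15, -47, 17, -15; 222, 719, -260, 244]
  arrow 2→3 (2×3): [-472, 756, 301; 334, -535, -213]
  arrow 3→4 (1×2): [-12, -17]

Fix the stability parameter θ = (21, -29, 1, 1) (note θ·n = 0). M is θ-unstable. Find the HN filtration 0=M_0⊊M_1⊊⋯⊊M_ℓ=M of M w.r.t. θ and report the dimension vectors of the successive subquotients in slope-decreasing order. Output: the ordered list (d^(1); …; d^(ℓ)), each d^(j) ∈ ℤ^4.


Via rank(M_{q-1}∘⋯∘M_p): M ≅ I[1,1], I[1,2], I[1,3], I[1,4].
μ_θ-semistable layers: μ^(1)=21; μ^(2)=1; μ^(3)=-4

((1, 0, 0, 0); (0, 0, 2, 1); (3, 3, 0, 0))


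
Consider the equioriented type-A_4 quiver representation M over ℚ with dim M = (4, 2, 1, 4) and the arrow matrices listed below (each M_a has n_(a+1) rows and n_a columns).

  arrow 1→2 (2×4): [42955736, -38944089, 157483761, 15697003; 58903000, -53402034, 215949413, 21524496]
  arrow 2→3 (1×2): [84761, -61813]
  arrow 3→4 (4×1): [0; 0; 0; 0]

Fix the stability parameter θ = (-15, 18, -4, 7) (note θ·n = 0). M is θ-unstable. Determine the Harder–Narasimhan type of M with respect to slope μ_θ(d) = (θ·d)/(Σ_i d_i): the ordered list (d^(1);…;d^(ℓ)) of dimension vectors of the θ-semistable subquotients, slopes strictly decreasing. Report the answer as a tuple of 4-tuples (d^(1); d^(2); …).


Via rank(M_{q-1}∘⋯∘M_p): M ≅ I[1,1]^2, I[1,2], I[1,3], I[4,4]^4.
μ_θ-semistable layers: μ^(1)=18; μ^(2)=7; μ^(3)=-15

((0, 1, 0, 0); (0, 1, 1, 4); (4, 0, 0, 0))


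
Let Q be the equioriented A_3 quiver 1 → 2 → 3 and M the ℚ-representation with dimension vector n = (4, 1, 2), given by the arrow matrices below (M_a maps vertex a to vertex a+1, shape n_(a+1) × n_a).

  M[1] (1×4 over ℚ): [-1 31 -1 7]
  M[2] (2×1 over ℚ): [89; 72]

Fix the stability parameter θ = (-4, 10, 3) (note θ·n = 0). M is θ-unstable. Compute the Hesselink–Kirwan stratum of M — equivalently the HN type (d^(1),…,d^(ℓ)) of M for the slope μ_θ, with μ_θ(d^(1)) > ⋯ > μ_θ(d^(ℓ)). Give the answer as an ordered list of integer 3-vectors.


Barcode: M ≅ I[1,1]^3, I[1,3], I[3,3]. HN layers by μ_θ (3 steps, strictly decreasing):
  μ^(1)=13/2; μ^(2)=3; μ^(3)=-4

((0, 1, 1); (0, 0, 1); (4, 0, 0))


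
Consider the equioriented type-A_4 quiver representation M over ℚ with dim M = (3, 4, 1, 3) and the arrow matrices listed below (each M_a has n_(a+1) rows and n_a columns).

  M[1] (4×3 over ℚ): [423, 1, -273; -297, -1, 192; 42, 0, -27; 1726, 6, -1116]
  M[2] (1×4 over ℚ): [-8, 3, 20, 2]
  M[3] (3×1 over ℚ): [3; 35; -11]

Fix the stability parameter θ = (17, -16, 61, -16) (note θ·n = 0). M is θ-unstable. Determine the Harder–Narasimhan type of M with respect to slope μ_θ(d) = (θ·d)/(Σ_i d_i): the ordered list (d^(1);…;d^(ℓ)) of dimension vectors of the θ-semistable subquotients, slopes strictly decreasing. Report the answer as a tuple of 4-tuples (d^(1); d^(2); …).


Barcode: M ≅ I[1,1], I[1,2], I[1,4], I[2,2]^2, I[4,4]^2. HN layers by μ_θ (4 steps, strictly decreasing):
  μ^(1)=45/2; μ^(2)=17; μ^(3)=1/2; μ^(4)=-16

((0, 0, 1, 1); (1, 0, 0, 0); (2, 2, 0, 0); (0, 2, 0, 2))
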